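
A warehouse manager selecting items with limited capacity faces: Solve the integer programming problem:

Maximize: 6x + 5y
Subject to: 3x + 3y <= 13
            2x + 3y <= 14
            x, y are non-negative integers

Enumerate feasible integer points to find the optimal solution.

Constraint 1: 3x + 3y <= 13
Constraint 2: 2x + 3y <= 14
Feasible x range (need y >= 0): 0 <= x <= min(13/3, 14/2) => x in {0, ..., 4}.
Enumerate feasible integer points row by row (the coefficient of y is 5 > 0, so for each x the largest feasible y gives the best value):
  x = 0: y <= min((13 - 3*0)/3, (14 - 2*0)/3) => y in {0, ..., 4}; best 6*0 + 5*4 = 20
  x = 1: y <= min((13 - 3*1)/3, (14 - 2*1)/3) => y in {0, ..., 3}; best 6*1 + 5*3 = 21
  x = 2: y <= min((13 - 3*2)/3, (14 - 2*2)/3) => y in {0, ..., 2}; best 6*2 + 5*2 = 22
  x = 3: y <= min((13 - 3*3)/3, (14 - 2*3)/3) => y in {0, ..., 1}; best 6*3 + 5*1 = 23
  x = 4: y <= min((13 - 3*4)/3, (14 - 2*4)/3) => y in {0}; best 6*4 + 5*0 = 24
The maximum 6x + 5y = 24 is achieved at x = 4, y = 0.
Check: 3*4 + 3*0 = 12 <= 13 and 2*4 + 3*0 = 8 <= 14.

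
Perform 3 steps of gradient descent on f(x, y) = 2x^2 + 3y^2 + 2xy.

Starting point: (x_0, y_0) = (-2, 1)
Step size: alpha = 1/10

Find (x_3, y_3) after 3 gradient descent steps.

f(x,y) = 2x^2 + 3y^2 + 2xy
grad_x = 4x + 2y, grad_y = 6y + 2x
Step 1: grad = (-6, 2), (-7/5, 4/5)
Step 2: grad = (-4, 2), (-1, 3/5)
Step 3: grad = (-14/5, 8/5), (-18/25, 11/25)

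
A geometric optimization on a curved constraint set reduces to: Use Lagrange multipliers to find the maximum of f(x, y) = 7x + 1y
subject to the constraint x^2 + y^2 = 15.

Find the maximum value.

Set up Lagrange conditions: grad f = lambda * grad g
  7 = 2*lambda*x
  1 = 2*lambda*y
From these: x/y = 7/1, so x = 7t, y = 1t for some t.
Substitute into constraint: (7t)^2 + (1t)^2 = 15
  t^2 * 50 = 15
  t = sqrt(15/50)
Maximum = 7*x + 1*y = (7^2 + 1^2)*t = 50 * sqrt(15/50) = sqrt(750)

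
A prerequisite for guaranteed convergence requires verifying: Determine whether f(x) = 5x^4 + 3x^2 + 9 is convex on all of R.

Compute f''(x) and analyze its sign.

f(x) = 5x^4 + 3x^2 + 9
f'(x) = 20x^3 + 6x
f''(x) = 60x^2 + 6
f''(x) = 60x^2 + 6 >= 6 > 0 for all x
Therefore, f is convex on R.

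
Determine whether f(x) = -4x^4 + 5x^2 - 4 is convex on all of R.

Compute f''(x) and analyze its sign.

f(x) = -4x^4 + 5x^2 - 4
f'(x) = -16x^3 + 10x
f''(x) = -48x^2 + 10
f''(x) = -48x^2 + 10 -> -inf as |x| -> inf
Therefore, f is not globally convex on R.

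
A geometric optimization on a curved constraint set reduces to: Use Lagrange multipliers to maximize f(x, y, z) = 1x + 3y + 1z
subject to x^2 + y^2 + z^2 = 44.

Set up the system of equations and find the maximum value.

Lagrange conditions: 1 = 2*lambda*x, 3 = 2*lambda*y, 1 = 2*lambda*z
So x:1 = y:3 = z:1, i.e. x = 1t, y = 3t, z = 1t
Constraint: t^2*(1^2 + 3^2 + 1^2) = 44
  t^2 * 11 = 44  =>  t = sqrt(4)
Maximum = 1*1t + 3*3t + 1*1t = 11*sqrt(4) = 22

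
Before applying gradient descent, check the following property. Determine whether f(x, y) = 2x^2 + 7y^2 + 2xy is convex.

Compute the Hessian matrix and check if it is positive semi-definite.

f(x,y) = 2x^2 + 7y^2 + 2xy
Hessian H = [[4, 2], [2, 14]]
trace(H) = 18, det(H) = 52
Eigenvalues: (18 +/- sqrt(116)) / 2 = 14.39, 3.615
Since both eigenvalues > 0, f is convex.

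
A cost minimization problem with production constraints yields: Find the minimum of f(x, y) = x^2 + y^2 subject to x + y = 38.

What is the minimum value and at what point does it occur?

Substitute y = 38 - x into f(x,y) = x^2 + y^2:
g(x) = x^2 + (38 - x)^2 = 2x^2 - 76x + 1444
g'(x) = 4x - 76 = 0  =>  x = 19
y = 38 - 19 = 19
Minimum value = 19^2 + 19^2 = 722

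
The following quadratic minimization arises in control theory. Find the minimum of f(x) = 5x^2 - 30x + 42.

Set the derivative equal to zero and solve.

f(x) = 5x^2 - 30x + 42
f'(x) = 10x + (-30) = 0
x = 30/10 = 3
f(3) = -3
Since f''(x) = 10 > 0, this is a minimum.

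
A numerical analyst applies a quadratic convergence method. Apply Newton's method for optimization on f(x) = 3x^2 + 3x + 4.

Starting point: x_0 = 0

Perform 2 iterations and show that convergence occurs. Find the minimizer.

f(x) = 3x^2 + 3x + 4, f'(x) = 6x + (3), f''(x) = 6
Step 1: f'(0) = 3, x_1 = 0 - 3/6 = -1/2
Step 2: f'(-1/2) = 0, x_2 = -1/2 (converged)
Newton's method converges in 1 step for quadratics.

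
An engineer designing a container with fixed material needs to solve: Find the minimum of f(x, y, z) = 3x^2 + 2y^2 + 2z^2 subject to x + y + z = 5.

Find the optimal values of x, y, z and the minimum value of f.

Using Lagrange multipliers on f = 3x^2 + 2y^2 + 2z^2 with constraint x + y + z = 5:
Conditions: 2*3*x = lambda, 2*2*y = lambda, 2*2*z = lambda
So x = lambda/6, y = lambda/4, z = lambda/4
Substituting into constraint: lambda * (2/3) = 5
lambda = 15/2
x = 5/4, y = 15/8, z = 15/8
Minimum value = 75/4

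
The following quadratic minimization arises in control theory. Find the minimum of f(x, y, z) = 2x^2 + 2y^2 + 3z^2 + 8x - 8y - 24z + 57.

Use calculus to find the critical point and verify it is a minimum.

f(x,y,z) = 2x^2 + 2y^2 + 3z^2 + 8x - 8y - 24z + 57
df/dx = 4x + (8) = 0 => x = -2
df/dy = 4y + (-8) = 0 => y = 2
df/dz = 6z + (-24) = 0 => z = 4
f(-2,2,4) = 2*(-2)^2 + 2*(2)^2 + 3*(4)^2 + 8*(-2) + -8*(2) + -24*(4) + 57 = -7
Hessian is diagonal with entries 4, 4, 6 > 0, confirmed minimum.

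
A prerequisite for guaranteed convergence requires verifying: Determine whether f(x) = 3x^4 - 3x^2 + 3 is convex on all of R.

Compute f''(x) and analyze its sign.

f(x) = 3x^4 - 3x^2 + 3
f'(x) = 12x^3 + -6x
f''(x) = 36x^2 + -6
f''(0) = -6 < 0, so not convex near x = 0
Therefore, f is not globally convex on R.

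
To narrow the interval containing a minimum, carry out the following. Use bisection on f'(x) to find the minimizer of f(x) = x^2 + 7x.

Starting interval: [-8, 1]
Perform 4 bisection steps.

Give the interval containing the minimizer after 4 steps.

Finding critical point of f(x) = x^2 + 7x using bisection on f'(x) = 2x + 7.
f'(x) = 0 when x = -7/2.
Starting interval: [-8, 1]
Step 1: mid = -7/2, f'(mid) = 0, new interval = [-7/2, -7/2]
Step 2: mid = -7/2, f'(mid) = 0, new interval = [-7/2, -7/2]
Step 3: mid = -7/2, f'(mid) = 0, new interval = [-7/2, -7/2]
Step 4: mid = -7/2, f'(mid) = 0, new interval = [-7/2, -7/2]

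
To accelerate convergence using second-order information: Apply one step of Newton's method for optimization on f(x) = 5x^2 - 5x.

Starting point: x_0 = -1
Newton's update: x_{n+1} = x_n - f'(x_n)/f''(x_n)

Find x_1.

f(x) = 5x^2 - 5x
f'(x) = 10x + (-5), f''(x) = 10
Newton step: x_1 = x_0 - f'(x_0)/f''(x_0)
f'(-1) = -15
x_1 = -1 - -15/10 = 1/2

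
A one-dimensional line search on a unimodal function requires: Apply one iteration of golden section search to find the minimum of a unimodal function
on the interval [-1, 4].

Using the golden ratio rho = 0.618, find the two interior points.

Golden section search on [-1, 4].
Golden ratio rho = 0.618 (approx).
Interior points:
  x_1 = -1 + (1-0.618)*5 = 0.9100
  x_2 = -1 + 0.618*5 = 2.0900
Compare f(x_1) and f(x_2) to determine which subinterval to keep.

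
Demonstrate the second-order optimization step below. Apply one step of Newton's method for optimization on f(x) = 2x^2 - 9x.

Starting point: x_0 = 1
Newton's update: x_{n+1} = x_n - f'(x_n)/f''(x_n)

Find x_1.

f(x) = 2x^2 - 9x
f'(x) = 4x + (-9), f''(x) = 4
Newton step: x_1 = x_0 - f'(x_0)/f''(x_0)
f'(1) = -5
x_1 = 1 - -5/4 = 9/4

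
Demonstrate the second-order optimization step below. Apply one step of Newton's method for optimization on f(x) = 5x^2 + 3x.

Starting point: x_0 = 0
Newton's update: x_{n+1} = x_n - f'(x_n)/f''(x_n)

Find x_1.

f(x) = 5x^2 + 3x
f'(x) = 10x + (3), f''(x) = 10
Newton step: x_1 = x_0 - f'(x_0)/f''(x_0)
f'(0) = 3
x_1 = 0 - 3/10 = -3/10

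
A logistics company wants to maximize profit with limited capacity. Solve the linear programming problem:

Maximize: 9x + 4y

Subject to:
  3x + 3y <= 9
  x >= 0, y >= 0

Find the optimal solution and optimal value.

The feasible region has vertices at [(0, 0), (3, 0), (0, 3)].
Checking objective 9x + 4y at each vertex:
  (0, 0): 9*0 + 4*0 = 0
  (3, 0): 9*3 + 4*0 = 27
  (0, 3): 9*0 + 4*3 = 12
Maximum is 27 at (3, 0).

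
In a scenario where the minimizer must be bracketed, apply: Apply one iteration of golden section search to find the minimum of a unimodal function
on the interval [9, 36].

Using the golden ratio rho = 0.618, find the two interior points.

Golden section search on [9, 36].
Golden ratio rho = 0.618 (approx).
Interior points:
  x_1 = 9 + (1-0.618)*27 = 19.3140
  x_2 = 9 + 0.618*27 = 25.6860
Compare f(x_1) and f(x_2) to determine which subinterval to keep.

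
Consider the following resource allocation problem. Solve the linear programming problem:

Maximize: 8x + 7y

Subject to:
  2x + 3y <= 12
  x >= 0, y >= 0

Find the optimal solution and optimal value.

The feasible region has vertices at [(0, 0), (6, 0), (0, 4)].
Checking objective 8x + 7y at each vertex:
  (0, 0): 8*0 + 7*0 = 0
  (6, 0): 8*6 + 7*0 = 48
  (0, 4): 8*0 + 7*4 = 28
Maximum is 48 at (6, 0).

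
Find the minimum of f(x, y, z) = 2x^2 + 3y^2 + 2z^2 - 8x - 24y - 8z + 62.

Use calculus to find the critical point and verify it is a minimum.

f(x,y,z) = 2x^2 + 3y^2 + 2z^2 - 8x - 24y - 8z + 62
df/dx = 4x + (-8) = 0 => x = 2
df/dy = 6y + (-24) = 0 => y = 4
df/dz = 4z + (-8) = 0 => z = 2
f(2,4,2) = 2*(2)^2 + 3*(4)^2 + 2*(2)^2 + -8*(2) + -24*(4) + -8*(2) + 62 = -2
Hessian is diagonal with entries 4, 6, 4 > 0, confirmed minimum.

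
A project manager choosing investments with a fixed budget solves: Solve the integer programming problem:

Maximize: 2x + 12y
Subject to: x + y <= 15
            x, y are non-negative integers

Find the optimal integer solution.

Objective: 2x + 12y, constraint: x + y <= 15
Coefficient of y is 12 > coefficient of x is 2, so allocate the entire budget to y.
Optimal: x = 0, y = 15, value = 180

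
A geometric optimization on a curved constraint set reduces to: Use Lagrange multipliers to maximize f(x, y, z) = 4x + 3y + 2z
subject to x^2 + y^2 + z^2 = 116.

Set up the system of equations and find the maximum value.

Lagrange conditions: 4 = 2*lambda*x, 3 = 2*lambda*y, 2 = 2*lambda*z
So x:4 = y:3 = z:2, i.e. x = 4t, y = 3t, z = 2t
Constraint: t^2*(4^2 + 3^2 + 2^2) = 116
  t^2 * 29 = 116  =>  t = sqrt(4)
Maximum = 4*4t + 3*3t + 2*2t = 29*sqrt(4) = 58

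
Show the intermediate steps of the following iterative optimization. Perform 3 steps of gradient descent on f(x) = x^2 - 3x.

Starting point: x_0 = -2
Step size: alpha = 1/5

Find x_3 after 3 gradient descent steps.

f(x) = x^2 - 3x, f'(x) = 2x + (-3)
Step 1: f'(-2) = -7, x_1 = -2 - 1/5 * -7 = -3/5
Step 2: f'(-3/5) = -21/5, x_2 = -3/5 - 1/5 * -21/5 = 6/25
Step 3: f'(6/25) = -63/25, x_3 = 6/25 - 1/5 * -63/25 = 93/125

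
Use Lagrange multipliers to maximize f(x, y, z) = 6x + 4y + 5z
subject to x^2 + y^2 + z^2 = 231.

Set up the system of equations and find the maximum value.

Lagrange conditions: 6 = 2*lambda*x, 4 = 2*lambda*y, 5 = 2*lambda*z
So x:6 = y:4 = z:5, i.e. x = 6t, y = 4t, z = 5t
Constraint: t^2*(6^2 + 4^2 + 5^2) = 231
  t^2 * 77 = 231  =>  t = sqrt(3)
Maximum = 6*6t + 4*4t + 5*5t = 77*sqrt(3) = sqrt(17787)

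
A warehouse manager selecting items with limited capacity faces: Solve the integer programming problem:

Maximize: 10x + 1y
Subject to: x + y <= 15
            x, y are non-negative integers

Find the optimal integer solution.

Objective: 10x + 1y, constraint: x + y <= 15
Coefficient of x is 10 >= coefficient of y is 1, so allocate the entire budget to x.
Optimal: x = 15, y = 0, value = 150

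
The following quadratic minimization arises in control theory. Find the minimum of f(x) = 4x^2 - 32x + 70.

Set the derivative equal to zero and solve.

f(x) = 4x^2 - 32x + 70
f'(x) = 8x + (-32) = 0
x = 32/8 = 4
f(4) = 6
Since f''(x) = 8 > 0, this is a minimum.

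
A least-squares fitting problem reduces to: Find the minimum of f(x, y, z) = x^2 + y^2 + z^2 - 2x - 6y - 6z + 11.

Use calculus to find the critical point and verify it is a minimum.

f(x,y,z) = x^2 + y^2 + z^2 - 2x - 6y - 6z + 11
df/dx = 2x + (-2) = 0 => x = 1
df/dy = 2y + (-6) = 0 => y = 3
df/dz = 2z + (-6) = 0 => z = 3
f(1,3,3) = 1*(1)^2 + 1*(3)^2 + 1*(3)^2 + -2*(1) + -6*(3) + -6*(3) + 11 = -8
Hessian is diagonal with entries 2, 2, 2 > 0, confirmed minimum.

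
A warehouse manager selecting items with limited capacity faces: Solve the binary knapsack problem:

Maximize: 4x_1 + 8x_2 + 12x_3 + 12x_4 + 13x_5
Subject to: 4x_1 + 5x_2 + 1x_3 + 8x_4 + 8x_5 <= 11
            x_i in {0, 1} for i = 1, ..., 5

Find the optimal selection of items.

Items: item 1 (v=4, w=4), item 2 (v=8, w=5), item 3 (v=12, w=1), item 4 (v=12, w=8), item 5 (v=13, w=8)
Capacity: 11
Checking all 32 subsets (w = total weight, v = total value):
  {}: w = 0, v = 0
  {1}: w = 4, v = 4
  {2}: w = 5, v = 8
  {3}: w = 1, v = 12
  {4}: w = 8, v = 12
  {5}: w = 8, v = 13
  {1, 2}: w = 9, v = 12
  {1, 3}: w = 5, v = 16
  {1, 4}: w = 12 > 11, infeasible
  {1, 5}: w = 12 > 11, infeasible
  {2, 3}: w = 6, v = 20
  {2, 4}: w = 13 > 11, infeasible
  {2, 5}: w = 13 > 11, infeasible
  {3, 4}: w = 9, v = 24
  {3, 5}: w = 9, v = 25
  {4, 5}: w = 16 > 11, infeasible
  {1, 2, 3}: w = 10, v = 24
  {1, 2, 4}: w = 17 > 11, infeasible
  {1, 2, 5}: w = 17 > 11, infeasible
  {1, 3, 4}: w = 13 > 11, infeasible
  {1, 3, 5}: w = 13 > 11, infeasible
  {1, 4, 5}: w = 20 > 11, infeasible
  {2, 3, 4}: w = 14 > 11, infeasible
  {2, 3, 5}: w = 14 > 11, infeasible
  {2, 4, 5}: w = 21 > 11, infeasible
  {3, 4, 5}: w = 17 > 11, infeasible
  {1, 2, 3, 4}: w = 18 > 11, infeasible
  {1, 2, 3, 5}: w = 18 > 11, infeasible
  {1, 2, 4, 5}: w = 25 > 11, infeasible
  {1, 3, 4, 5}: w = 21 > 11, infeasible
  {2, 3, 4, 5}: w = 22 > 11, infeasible
  {1, 2, 3, 4, 5}: w = 26 > 11, infeasible
Best feasible subset: items [3, 5]
Total weight: 9 <= 11, total value: 25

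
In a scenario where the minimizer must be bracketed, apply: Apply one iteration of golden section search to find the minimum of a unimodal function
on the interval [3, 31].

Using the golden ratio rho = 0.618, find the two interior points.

Golden section search on [3, 31].
Golden ratio rho = 0.618 (approx).
Interior points:
  x_1 = 3 + (1-0.618)*28 = 13.6960
  x_2 = 3 + 0.618*28 = 20.3040
Compare f(x_1) and f(x_2) to determine which subinterval to keep.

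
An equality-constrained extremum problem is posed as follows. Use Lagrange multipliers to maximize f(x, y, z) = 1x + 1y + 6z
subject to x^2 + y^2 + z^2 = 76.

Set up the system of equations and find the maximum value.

Lagrange conditions: 1 = 2*lambda*x, 1 = 2*lambda*y, 6 = 2*lambda*z
So x:1 = y:1 = z:6, i.e. x = 1t, y = 1t, z = 6t
Constraint: t^2*(1^2 + 1^2 + 6^2) = 76
  t^2 * 38 = 76  =>  t = sqrt(2)
Maximum = 1*1t + 1*1t + 6*6t = 38*sqrt(2) = sqrt(2888)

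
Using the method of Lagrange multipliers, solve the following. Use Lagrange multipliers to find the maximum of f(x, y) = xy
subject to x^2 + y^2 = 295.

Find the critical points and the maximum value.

Lagrange conditions: y = 2*lambda*x and x = 2*lambda*y
If x = 0 then y = 0, violating the constraint, so x, y != 0.
Dividing: y/x = x/y => x^2 = y^2 => y = x or y = -x
Constraint: 2x^2 = 295 => x^2 = 295/2 => x = +/-sqrt(295/2)
Critical points: (sqrt(295/2), sqrt(295/2)), (-sqrt(295/2), -sqrt(295/2)), (sqrt(295/2), -sqrt(295/2)), (-sqrt(295/2), sqrt(295/2))
  y = x:  xy = x^2 = 295/2  at (sqrt(295/2), sqrt(295/2)) and (-sqrt(295/2), -sqrt(295/2))
  y = -x: xy = -x^2 = -295/2 at (sqrt(295/2), -sqrt(295/2)) and (-sqrt(295/2), sqrt(295/2))
Maximum xy = 295/2 at (sqrt(295/2), sqrt(295/2)) and (-sqrt(295/2), -sqrt(295/2))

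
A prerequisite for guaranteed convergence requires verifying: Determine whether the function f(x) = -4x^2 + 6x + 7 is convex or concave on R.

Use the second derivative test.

f(x) = -4x^2 + 6x + 7
f'(x) = -8x + 6
f''(x) = -8
Since f''(x) = -8 < 0 for all x, f is concave on R.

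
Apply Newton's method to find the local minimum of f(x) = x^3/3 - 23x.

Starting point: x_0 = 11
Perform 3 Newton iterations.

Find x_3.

f(x) = x^3/3 - 23x
f'(x) = x^2 - 23, f''(x) = 2x
Newton update: x_{n+1} = x_n - (x_n^2 - 23)/(2*x_n)
Step 1: x_0 = 11, f'=98, f''=22, x_1 = 72/11
Step 2: x_1 = 72/11, f'=2401/121, f''=144/11, x_2 = 7967/1584
Step 3: x_2 = 7967/1584, f'=5764801/2509056, f''=7967/792, x_3 = 121181377/25239456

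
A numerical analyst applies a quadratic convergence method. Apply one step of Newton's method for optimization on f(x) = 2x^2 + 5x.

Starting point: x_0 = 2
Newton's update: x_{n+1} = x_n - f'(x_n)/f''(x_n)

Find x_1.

f(x) = 2x^2 + 5x
f'(x) = 4x + (5), f''(x) = 4
Newton step: x_1 = x_0 - f'(x_0)/f''(x_0)
f'(2) = 13
x_1 = 2 - 13/4 = -5/4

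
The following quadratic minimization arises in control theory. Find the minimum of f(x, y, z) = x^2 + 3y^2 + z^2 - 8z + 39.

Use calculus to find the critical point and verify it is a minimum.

f(x,y,z) = x^2 + 3y^2 + z^2 - 8z + 39
df/dx = 2x + (0) = 0 => x = 0
df/dy = 6y + (0) = 0 => y = 0
df/dz = 2z + (-8) = 0 => z = 4
f(0,0,4) = 1*(0)^2 + 3*(0)^2 + 1*(4)^2 + -8*(4) + 39 = 23
Hessian is diagonal with entries 2, 6, 2 > 0, confirmed minimum.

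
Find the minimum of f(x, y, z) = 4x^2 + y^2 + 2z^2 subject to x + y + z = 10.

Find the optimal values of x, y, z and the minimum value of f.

Using Lagrange multipliers on f = 4x^2 + y^2 + 2z^2 with constraint x + y + z = 10:
Conditions: 2*4*x = lambda, 2*1*y = lambda, 2*2*z = lambda
So x = lambda/8, y = lambda/2, z = lambda/4
Substituting into constraint: lambda * (7/8) = 10
lambda = 80/7
x = 10/7, y = 40/7, z = 20/7
Minimum value = 400/7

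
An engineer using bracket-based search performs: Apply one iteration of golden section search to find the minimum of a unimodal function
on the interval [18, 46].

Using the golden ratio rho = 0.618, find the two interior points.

Golden section search on [18, 46].
Golden ratio rho = 0.618 (approx).
Interior points:
  x_1 = 18 + (1-0.618)*28 = 28.6960
  x_2 = 18 + 0.618*28 = 35.3040
Compare f(x_1) and f(x_2) to determine which subinterval to keep.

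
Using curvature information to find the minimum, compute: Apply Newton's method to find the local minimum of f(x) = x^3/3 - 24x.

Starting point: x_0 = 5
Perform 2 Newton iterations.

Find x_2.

f(x) = x^3/3 - 24x
f'(x) = x^2 - 24, f''(x) = 2x
Newton update: x_{n+1} = x_n - (x_n^2 - 24)/(2*x_n)
Step 1: x_0 = 5, f'=1, f''=10, x_1 = 49/10
Step 2: x_1 = 49/10, f'=1/100, f''=49/5, x_2 = 4801/980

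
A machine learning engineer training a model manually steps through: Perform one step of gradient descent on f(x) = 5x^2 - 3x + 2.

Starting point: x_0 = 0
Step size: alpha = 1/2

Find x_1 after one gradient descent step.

f(x) = 5x^2 - 3x + 2
f'(x) = 10x - 3
f'(0) = 10*0 + (-3) = -3
x_1 = x_0 - alpha * f'(x_0) = 0 - 1/2 * -3 = 3/2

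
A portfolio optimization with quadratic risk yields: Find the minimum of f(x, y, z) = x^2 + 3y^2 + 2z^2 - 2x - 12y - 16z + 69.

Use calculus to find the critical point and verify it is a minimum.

f(x,y,z) = x^2 + 3y^2 + 2z^2 - 2x - 12y - 16z + 69
df/dx = 2x + (-2) = 0 => x = 1
df/dy = 6y + (-12) = 0 => y = 2
df/dz = 4z + (-16) = 0 => z = 4
f(1,2,4) = 1*(1)^2 + 3*(2)^2 + 2*(4)^2 + -2*(1) + -12*(2) + -16*(4) + 69 = 24
Hessian is diagonal with entries 2, 6, 4 > 0, confirmed minimum.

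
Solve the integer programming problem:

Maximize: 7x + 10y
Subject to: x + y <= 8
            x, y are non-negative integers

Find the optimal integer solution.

Objective: 7x + 10y, constraint: x + y <= 8
Coefficient of y is 10 > coefficient of x is 7, so allocate the entire budget to y.
Optimal: x = 0, y = 8, value = 80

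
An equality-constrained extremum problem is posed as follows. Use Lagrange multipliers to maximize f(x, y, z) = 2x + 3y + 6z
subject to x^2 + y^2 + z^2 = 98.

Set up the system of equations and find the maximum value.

Lagrange conditions: 2 = 2*lambda*x, 3 = 2*lambda*y, 6 = 2*lambda*z
So x:2 = y:3 = z:6, i.e. x = 2t, y = 3t, z = 6t
Constraint: t^2*(2^2 + 3^2 + 6^2) = 98
  t^2 * 49 = 98  =>  t = sqrt(2)
Maximum = 2*2t + 3*3t + 6*6t = 49*sqrt(2) = sqrt(4802)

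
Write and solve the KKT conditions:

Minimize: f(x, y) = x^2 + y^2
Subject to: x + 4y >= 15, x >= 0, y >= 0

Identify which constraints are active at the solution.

KKT conditions for min x^2 + y^2 s.t. 1x + 4y >= 15, x >= 0, y >= 0:
Stationarity: 2x = mu*1 + mu_x, 2y = mu*4 + mu_y, with mu, mu_x, mu_y >= 0
Complementary slackness: mu*(x + 4y - 15) = 0, mu_x*x = 0, mu_y*y = 0
(0, 0) is infeasible (1*0 + 4*0 < 15), so if mu = 0 stationarity would force x = mu_x/2 >= 0, y = mu_y/2 >= 0 with mu_x*x = mu_y*y = 0, i.e. x = y = 0: contradiction. Hence mu > 0 and x + 4y = 15 is active.
Try x > 0, y > 0 (so mu_x = mu_y = 0): x = 1*mu/2, y = 4*mu/2
Substitute: 1*(1*mu/2) + 4*(4*mu/2) = 15
  mu*17/2 = 15 => mu = 30/17
x* = 15/17 > 0, y* = 60/17 > 0, consistent with mu_x = mu_y = 0.
f is convex and the constraints are linear, so this KKT point is the global minimum.
f* = 225/17
Active constraints: x + 4y >= 15 (holds with equality, mu = 30/17 > 0); x >= 0 and y >= 0 are inactive (mu_x = mu_y = 0).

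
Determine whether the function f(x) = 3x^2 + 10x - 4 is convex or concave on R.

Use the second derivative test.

f(x) = 3x^2 + 10x - 4
f'(x) = 6x + 10
f''(x) = 6
Since f''(x) = 6 > 0 for all x, f is convex on R.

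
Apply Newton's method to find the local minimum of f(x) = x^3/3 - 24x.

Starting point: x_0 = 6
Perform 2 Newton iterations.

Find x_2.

f(x) = x^3/3 - 24x
f'(x) = x^2 - 24, f''(x) = 2x
Newton update: x_{n+1} = x_n - (x_n^2 - 24)/(2*x_n)
Step 1: x_0 = 6, f'=12, f''=12, x_1 = 5
Step 2: x_1 = 5, f'=1, f''=10, x_2 = 49/10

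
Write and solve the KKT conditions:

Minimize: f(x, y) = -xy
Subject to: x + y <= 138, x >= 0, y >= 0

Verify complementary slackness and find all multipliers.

Problem: min -xy s.t. x + y <= 138 (multiplier lambda), x >= 0 (mu_x), y >= 0 (mu_y)
KKT stationarity: -y + lambda - mu_x = 0, -x + lambda - mu_y = 0, with lambda, mu_x, mu_y >= 0
Complementary slackness: lambda*(x + y - 138) = 0, mu_x*x = 0, mu_y*y = 0
If lambda = 0: y = -mu_x <= 0 and x = -mu_y <= 0 force x = y = 0 with f = 0; but x = y = 69 is feasible with f = -4761 < 0, so this is not the minimum. Hence lambda > 0 and x + y = 138.
Try x > 0, y > 0 (so mu_x = mu_y = 0): y = lambda, x = lambda => x = y = lambda
x + y = 138 => 2*lambda = 138 => lambda = 69
x* = y* = 69 > 0, consistent with mu_x = mu_y = 0.
(Any feasible point with x = 0 or y = 0 has f = 0 > -4761, so the minimum is not on those boundaries.)
min(-xy) = -4761 (i.e. max xy = 4761)
Multipliers: lambda = 69, mu_x = 0, mu_y = 0
Complementary slackness: lambda*(x + y - 138) = 69*(69 + 69 - 138) = 0, mu_x*x = 0*69 = 0, mu_y*y = 0*69 = 0. Satisfied.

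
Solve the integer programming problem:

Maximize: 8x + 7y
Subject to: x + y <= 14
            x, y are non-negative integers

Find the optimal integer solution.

Objective: 8x + 7y, constraint: x + y <= 14
Coefficient of x is 8 >= coefficient of y is 7, so allocate the entire budget to x.
Optimal: x = 14, y = 0, value = 112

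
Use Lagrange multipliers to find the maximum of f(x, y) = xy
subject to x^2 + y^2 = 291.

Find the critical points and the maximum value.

Lagrange conditions: y = 2*lambda*x and x = 2*lambda*y
If x = 0 then y = 0, violating the constraint, so x, y != 0.
Dividing: y/x = x/y => x^2 = y^2 => y = x or y = -x
Constraint: 2x^2 = 291 => x^2 = 291/2 => x = +/-sqrt(291/2)
Critical points: (sqrt(291/2), sqrt(291/2)), (-sqrt(291/2), -sqrt(291/2)), (sqrt(291/2), -sqrt(291/2)), (-sqrt(291/2), sqrt(291/2))
  y = x:  xy = x^2 = 291/2  at (sqrt(291/2), sqrt(291/2)) and (-sqrt(291/2), -sqrt(291/2))
  y = -x: xy = -x^2 = -291/2 at (sqrt(291/2), -sqrt(291/2)) and (-sqrt(291/2), sqrt(291/2))
Maximum xy = 291/2 at (sqrt(291/2), sqrt(291/2)) and (-sqrt(291/2), -sqrt(291/2))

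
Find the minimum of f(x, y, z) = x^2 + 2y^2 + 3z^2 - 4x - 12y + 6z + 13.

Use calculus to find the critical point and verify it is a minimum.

f(x,y,z) = x^2 + 2y^2 + 3z^2 - 4x - 12y + 6z + 13
df/dx = 2x + (-4) = 0 => x = 2
df/dy = 4y + (-12) = 0 => y = 3
df/dz = 6z + (6) = 0 => z = -1
f(2,3,-1) = 1*(2)^2 + 2*(3)^2 + 3*(-1)^2 + -4*(2) + -12*(3) + 6*(-1) + 13 = -12
Hessian is diagonal with entries 2, 4, 6 > 0, confirmed minimum.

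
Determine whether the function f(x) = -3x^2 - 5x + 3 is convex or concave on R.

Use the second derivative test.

f(x) = -3x^2 - 5x + 3
f'(x) = -6x - 5
f''(x) = -6
Since f''(x) = -6 < 0 for all x, f is concave on R.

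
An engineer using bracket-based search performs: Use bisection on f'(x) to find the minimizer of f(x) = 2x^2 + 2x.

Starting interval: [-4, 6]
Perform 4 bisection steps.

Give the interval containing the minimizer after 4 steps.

Finding critical point of f(x) = 2x^2 + 2x using bisection on f'(x) = 4x + 2.
f'(x) = 0 when x = -1/2.
Starting interval: [-4, 6]
Step 1: mid = 1, f'(mid) = 6, new interval = [-4, 1]
Step 2: mid = -3/2, f'(mid) = -4, new interval = [-3/2, 1]
Step 3: mid = -1/4, f'(mid) = 1, new interval = [-3/2, -1/4]
Step 4: mid = -7/8, f'(mid) = -3/2, new interval = [-7/8, -1/4]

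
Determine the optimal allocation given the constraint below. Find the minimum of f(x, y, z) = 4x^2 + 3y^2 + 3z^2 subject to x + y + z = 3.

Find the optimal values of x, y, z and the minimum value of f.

Using Lagrange multipliers on f = 4x^2 + 3y^2 + 3z^2 with constraint x + y + z = 3:
Conditions: 2*4*x = lambda, 2*3*y = lambda, 2*3*z = lambda
So x = lambda/8, y = lambda/6, z = lambda/6
Substituting into constraint: lambda * (11/24) = 3
lambda = 72/11
x = 9/11, y = 12/11, z = 12/11
Minimum value = 108/11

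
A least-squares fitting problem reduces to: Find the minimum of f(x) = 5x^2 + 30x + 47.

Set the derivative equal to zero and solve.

f(x) = 5x^2 + 30x + 47
f'(x) = 10x + (30) = 0
x = -30/10 = -3
f(-3) = 2
Since f''(x) = 10 > 0, this is a minimum.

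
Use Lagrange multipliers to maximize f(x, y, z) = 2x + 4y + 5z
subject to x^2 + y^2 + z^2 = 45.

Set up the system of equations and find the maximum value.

Lagrange conditions: 2 = 2*lambda*x, 4 = 2*lambda*y, 5 = 2*lambda*z
So x:2 = y:4 = z:5, i.e. x = 2t, y = 4t, z = 5t
Constraint: t^2*(2^2 + 4^2 + 5^2) = 45
  t^2 * 45 = 45  =>  t = sqrt(1)
Maximum = 2*2t + 4*4t + 5*5t = 45*sqrt(1) = 45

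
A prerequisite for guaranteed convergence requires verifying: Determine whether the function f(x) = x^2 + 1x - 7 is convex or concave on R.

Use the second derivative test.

f(x) = x^2 + 1x - 7
f'(x) = 2x + 1
f''(x) = 2
Since f''(x) = 2 > 0 for all x, f is convex on R.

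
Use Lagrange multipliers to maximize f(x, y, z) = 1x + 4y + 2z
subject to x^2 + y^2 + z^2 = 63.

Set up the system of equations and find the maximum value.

Lagrange conditions: 1 = 2*lambda*x, 4 = 2*lambda*y, 2 = 2*lambda*z
So x:1 = y:4 = z:2, i.e. x = 1t, y = 4t, z = 2t
Constraint: t^2*(1^2 + 4^2 + 2^2) = 63
  t^2 * 21 = 63  =>  t = sqrt(3)
Maximum = 1*1t + 4*4t + 2*2t = 21*sqrt(3) = sqrt(1323)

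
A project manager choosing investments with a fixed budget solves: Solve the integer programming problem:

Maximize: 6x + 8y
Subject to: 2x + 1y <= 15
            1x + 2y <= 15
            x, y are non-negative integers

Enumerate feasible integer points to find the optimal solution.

Constraint 1: 2x + 1y <= 15
Constraint 2: 1x + 2y <= 15
Feasible x range (need y >= 0): 0 <= x <= min(15/2, 15/1) => x in {0, ..., 7}.
Enumerate feasible integer points row by row (the coefficient of y is 8 > 0, so for each x the largest feasible y gives the best value):
  x = 0: y <= min((15 - 2*0)/1, (15 - 1*0)/2) => y in {0, ..., 7}; best 6*0 + 8*7 = 56
  x = 1: y <= min((15 - 2*1)/1, (15 - 1*1)/2) => y in {0, ..., 7}; best 6*1 + 8*7 = 62
  x = 2: y <= min((15 - 2*2)/1, (15 - 1*2)/2) => y in {0, ..., 6}; best 6*2 + 8*6 = 60
  x = 3: y <= min((15 - 2*3)/1, (15 - 1*3)/2) => y in {0, ..., 6}; best 6*3 + 8*6 = 66
  x = 4: y <= min((15 - 2*4)/1, (15 - 1*4)/2) => y in {0, ..., 5}; best 6*4 + 8*5 = 64
  x = 5: y <= min((15 - 2*5)/1, (15 - 1*5)/2) => y in {0, ..., 5}; best 6*5 + 8*5 = 70
  x = 6: y <= min((15 - 2*6)/1, (15 - 1*6)/2) => y in {0, ..., 3}; best 6*6 + 8*3 = 60
  x = 7: y <= min((15 - 2*7)/1, (15 - 1*7)/2) => y in {0, ..., 1}; best 6*7 + 8*1 = 50
The maximum 6x + 8y = 70 is achieved at x = 5, y = 5.
Check: 2*5 + 1*5 = 15 <= 15 and 1*5 + 2*5 = 15 <= 15.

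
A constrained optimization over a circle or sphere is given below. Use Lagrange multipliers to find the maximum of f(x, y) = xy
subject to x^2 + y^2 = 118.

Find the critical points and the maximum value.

Lagrange conditions: y = 2*lambda*x and x = 2*lambda*y
If x = 0 then y = 0, violating the constraint, so x, y != 0.
Dividing: y/x = x/y => x^2 = y^2 => y = x or y = -x
Constraint: 2x^2 = 118 => x^2 = 59 => x = +/-sqrt(59)
Critical points: (sqrt(59), sqrt(59)), (-sqrt(59), -sqrt(59)), (sqrt(59), -sqrt(59)), (-sqrt(59), sqrt(59))
  y = x:  xy = x^2 = 59  at (sqrt(59), sqrt(59)) and (-sqrt(59), -sqrt(59))
  y = -x: xy = -x^2 = -59 at (sqrt(59), -sqrt(59)) and (-sqrt(59), sqrt(59))
Maximum xy = 59 at (sqrt(59), sqrt(59)) and (-sqrt(59), -sqrt(59))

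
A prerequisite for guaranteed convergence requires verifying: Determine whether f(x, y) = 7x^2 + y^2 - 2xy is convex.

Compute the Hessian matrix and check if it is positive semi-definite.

f(x,y) = 7x^2 + y^2 - 2xy
Hessian H = [[14, -2], [-2, 2]]
trace(H) = 16, det(H) = 24
Eigenvalues: (16 +/- sqrt(160)) / 2 = 14.32, 1.675
Since both eigenvalues > 0, f is convex.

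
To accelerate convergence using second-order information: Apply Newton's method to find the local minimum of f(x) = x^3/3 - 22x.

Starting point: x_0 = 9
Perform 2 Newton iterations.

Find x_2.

f(x) = x^3/3 - 22x
f'(x) = x^2 - 22, f''(x) = 2x
Newton update: x_{n+1} = x_n - (x_n^2 - 22)/(2*x_n)
Step 1: x_0 = 9, f'=59, f''=18, x_1 = 103/18
Step 2: x_1 = 103/18, f'=3481/324, f''=103/9, x_2 = 17737/3708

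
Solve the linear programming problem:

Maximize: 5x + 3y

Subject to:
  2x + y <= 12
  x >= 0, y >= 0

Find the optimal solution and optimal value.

The feasible region has vertices at [(0, 0), (6, 0), (0, 12)].
Checking objective 5x + 3y at each vertex:
  (0, 0): 5*0 + 3*0 = 0
  (6, 0): 5*6 + 3*0 = 30
  (0, 12): 5*0 + 3*12 = 36
Maximum is 36 at (0, 12).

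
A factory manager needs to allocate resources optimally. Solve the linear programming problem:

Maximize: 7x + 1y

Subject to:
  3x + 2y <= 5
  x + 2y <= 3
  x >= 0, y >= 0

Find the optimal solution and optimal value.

Feasible vertices: (0, 0), (0, 3/2), (1, 1), (5/3, 0)
Objective 7x + 1y at each:
  (0, 0): 0
  (0, 3/2): 3/2
  (1, 1): 8
  (5/3, 0): 35/3
Maximum is 35/3 at (5/3, 0).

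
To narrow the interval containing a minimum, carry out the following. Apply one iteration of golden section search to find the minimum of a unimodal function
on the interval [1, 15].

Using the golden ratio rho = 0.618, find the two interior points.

Golden section search on [1, 15].
Golden ratio rho = 0.618 (approx).
Interior points:
  x_1 = 1 + (1-0.618)*14 = 6.3480
  x_2 = 1 + 0.618*14 = 9.6520
Compare f(x_1) and f(x_2) to determine which subinterval to keep.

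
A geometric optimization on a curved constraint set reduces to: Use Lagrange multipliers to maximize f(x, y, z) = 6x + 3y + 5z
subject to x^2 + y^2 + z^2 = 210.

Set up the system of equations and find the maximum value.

Lagrange conditions: 6 = 2*lambda*x, 3 = 2*lambda*y, 5 = 2*lambda*z
So x:6 = y:3 = z:5, i.e. x = 6t, y = 3t, z = 5t
Constraint: t^2*(6^2 + 3^2 + 5^2) = 210
  t^2 * 70 = 210  =>  t = sqrt(3)
Maximum = 6*6t + 3*3t + 5*5t = 70*sqrt(3) = sqrt(14700)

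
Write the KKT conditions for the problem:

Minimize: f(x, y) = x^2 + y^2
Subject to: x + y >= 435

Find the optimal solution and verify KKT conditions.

KKT conditions for min x^2 + y^2 s.t. x + y >= 435:
Stationarity: 2x = mu, 2y = mu
So x = y = mu/2.
Complementary slackness: mu*(x + y - 435) = 0
Primal feasibility: x + y >= 435; dual feasibility: mu >= 0
If mu = 0 then x = y = 0, but 0 + 0 < 435 is infeasible, so the constraint is active.
Constraint active: x + y = 2*(mu/2) = 435 => mu = 435
x = y = 435/2, f = 189225/2
Verify: stationarity 2*(435/2) = 435 = mu; primal 435/2 + 435/2 = 435 >= 435; dual mu = 435 >= 0; complementary slackness 435*(435 - 435) = 0. All KKT conditions hold.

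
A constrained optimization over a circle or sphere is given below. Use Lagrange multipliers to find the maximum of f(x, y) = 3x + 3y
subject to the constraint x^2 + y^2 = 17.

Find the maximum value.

Set up Lagrange conditions: grad f = lambda * grad g
  3 = 2*lambda*x
  3 = 2*lambda*y
From these: x/y = 3/3, so x = 3t, y = 3t for some t.
Substitute into constraint: (3t)^2 + (3t)^2 = 17
  t^2 * 18 = 17
  t = sqrt(17/18)
Maximum = 3*x + 3*y = (3^2 + 3^2)*t = 18 * sqrt(17/18) = sqrt(306)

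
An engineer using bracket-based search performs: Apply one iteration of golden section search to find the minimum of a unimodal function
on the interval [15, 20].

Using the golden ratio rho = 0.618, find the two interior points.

Golden section search on [15, 20].
Golden ratio rho = 0.618 (approx).
Interior points:
  x_1 = 15 + (1-0.618)*5 = 16.9100
  x_2 = 15 + 0.618*5 = 18.0900
Compare f(x_1) and f(x_2) to determine which subinterval to keep.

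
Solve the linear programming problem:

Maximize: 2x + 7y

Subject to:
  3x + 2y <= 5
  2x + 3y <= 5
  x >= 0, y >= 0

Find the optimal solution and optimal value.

Feasible vertices: (0, 0), (0, 5/3), (1, 1), (5/3, 0)
Objective 2x + 7y at each:
  (0, 0): 0
  (0, 5/3): 35/3
  (1, 1): 9
  (5/3, 0): 10/3
Maximum is 35/3 at (0, 5/3).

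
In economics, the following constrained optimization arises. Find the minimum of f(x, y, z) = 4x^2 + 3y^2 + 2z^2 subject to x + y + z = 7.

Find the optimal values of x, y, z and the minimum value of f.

Using Lagrange multipliers on f = 4x^2 + 3y^2 + 2z^2 with constraint x + y + z = 7:
Conditions: 2*4*x = lambda, 2*3*y = lambda, 2*2*z = lambda
So x = lambda/8, y = lambda/6, z = lambda/4
Substituting into constraint: lambda * (13/24) = 7
lambda = 168/13
x = 21/13, y = 28/13, z = 42/13
Minimum value = 588/13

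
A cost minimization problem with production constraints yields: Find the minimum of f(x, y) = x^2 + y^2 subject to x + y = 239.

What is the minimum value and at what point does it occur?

Substitute y = 239 - x into f(x,y) = x^2 + y^2:
g(x) = x^2 + (239 - x)^2 = 2x^2 - 478x + 57121
g'(x) = 4x - 478 = 0  =>  x = 239/2
y = 239 - 239/2 = 239/2
Minimum value = (239/2)^2 + (239/2)^2 = 57121/2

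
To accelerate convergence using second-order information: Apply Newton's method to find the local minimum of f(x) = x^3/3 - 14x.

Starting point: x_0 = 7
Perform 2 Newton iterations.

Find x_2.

f(x) = x^3/3 - 14x
f'(x) = x^2 - 14, f''(x) = 2x
Newton update: x_{n+1} = x_n - (x_n^2 - 14)/(2*x_n)
Step 1: x_0 = 7, f'=35, f''=14, x_1 = 9/2
Step 2: x_1 = 9/2, f'=25/4, f''=9, x_2 = 137/36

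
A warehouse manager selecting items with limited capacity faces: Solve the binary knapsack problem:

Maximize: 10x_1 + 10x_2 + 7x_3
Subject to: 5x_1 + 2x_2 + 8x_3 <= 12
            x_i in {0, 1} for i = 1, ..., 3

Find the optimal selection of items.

Items: item 1 (v=10, w=5), item 2 (v=10, w=2), item 3 (v=7, w=8)
Capacity: 12
Checking all 8 subsets (w = total weight, v = total value):
  {}: w = 0, v = 0
  {1}: w = 5, v = 10
  {2}: w = 2, v = 10
  {3}: w = 8, v = 7
  {1, 2}: w = 7, v = 20
  {1, 3}: w = 13 > 12, infeasible
  {2, 3}: w = 10, v = 17
  {1, 2, 3}: w = 15 > 12, infeasible
Best feasible subset: items [1, 2]
Total weight: 7 <= 12, total value: 20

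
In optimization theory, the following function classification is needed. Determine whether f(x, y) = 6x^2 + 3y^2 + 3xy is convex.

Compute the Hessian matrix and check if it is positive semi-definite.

f(x,y) = 6x^2 + 3y^2 + 3xy
Hessian H = [[12, 3], [3, 6]]
trace(H) = 18, det(H) = 63
Eigenvalues: (18 +/- sqrt(72)) / 2 = 13.24, 4.757
Since both eigenvalues > 0, f is convex.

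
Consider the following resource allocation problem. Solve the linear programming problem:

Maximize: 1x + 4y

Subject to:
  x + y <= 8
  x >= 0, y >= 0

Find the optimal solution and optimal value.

The feasible region has vertices at [(0, 0), (8, 0), (0, 8)].
Checking objective 1x + 4y at each vertex:
  (0, 0): 1*0 + 4*0 = 0
  (8, 0): 1*8 + 4*0 = 8
  (0, 8): 1*0 + 4*8 = 32
Maximum is 32 at (0, 8).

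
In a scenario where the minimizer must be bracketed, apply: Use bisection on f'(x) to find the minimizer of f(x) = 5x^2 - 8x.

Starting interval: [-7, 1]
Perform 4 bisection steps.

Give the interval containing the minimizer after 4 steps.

Finding critical point of f(x) = 5x^2 - 8x using bisection on f'(x) = 10x + -8.
f'(x) = 0 when x = 4/5.
Starting interval: [-7, 1]
Step 1: mid = -3, f'(mid) = -38, new interval = [-3, 1]
Step 2: mid = -1, f'(mid) = -18, new interval = [-1, 1]
Step 3: mid = 0, f'(mid) = -8, new interval = [0, 1]
Step 4: mid = 1/2, f'(mid) = -3, new interval = [1/2, 1]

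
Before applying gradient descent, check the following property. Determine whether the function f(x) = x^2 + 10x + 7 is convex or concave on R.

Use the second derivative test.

f(x) = x^2 + 10x + 7
f'(x) = 2x + 10
f''(x) = 2
Since f''(x) = 2 > 0 for all x, f is convex on R.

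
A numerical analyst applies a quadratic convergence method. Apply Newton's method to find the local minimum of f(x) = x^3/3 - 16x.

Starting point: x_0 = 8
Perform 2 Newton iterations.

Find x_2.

f(x) = x^3/3 - 16x
f'(x) = x^2 - 16, f''(x) = 2x
Newton update: x_{n+1} = x_n - (x_n^2 - 16)/(2*x_n)
Step 1: x_0 = 8, f'=48, f''=16, x_1 = 5
Step 2: x_1 = 5, f'=9, f''=10, x_2 = 41/10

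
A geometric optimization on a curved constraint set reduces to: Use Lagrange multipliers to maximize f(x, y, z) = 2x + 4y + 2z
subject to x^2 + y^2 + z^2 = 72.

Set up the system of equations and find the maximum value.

Lagrange conditions: 2 = 2*lambda*x, 4 = 2*lambda*y, 2 = 2*lambda*z
So x:2 = y:4 = z:2, i.e. x = 2t, y = 4t, z = 2t
Constraint: t^2*(2^2 + 4^2 + 2^2) = 72
  t^2 * 24 = 72  =>  t = sqrt(3)
Maximum = 2*2t + 4*4t + 2*2t = 24*sqrt(3) = sqrt(1728)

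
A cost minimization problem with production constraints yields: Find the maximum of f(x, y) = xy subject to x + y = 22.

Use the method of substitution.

Substitute y = 22 - x into f(x,y) = xy:
g(x) = x(22 - x) = 22x - x^2
g'(x) = 22 - 2x = 0  =>  x = 11
y = 22 - 11 = 11
Maximum value = 11 * 11 = 121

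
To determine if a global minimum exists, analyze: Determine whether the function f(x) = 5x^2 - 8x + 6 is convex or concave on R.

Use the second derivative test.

f(x) = 5x^2 - 8x + 6
f'(x) = 10x - 8
f''(x) = 10
Since f''(x) = 10 > 0 for all x, f is convex on R.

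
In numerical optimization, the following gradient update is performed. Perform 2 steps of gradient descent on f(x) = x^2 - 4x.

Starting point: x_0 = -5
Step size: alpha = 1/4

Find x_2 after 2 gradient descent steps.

f(x) = x^2 - 4x, f'(x) = 2x + (-4)
Step 1: f'(-5) = -14, x_1 = -5 - 1/4 * -14 = -3/2
Step 2: f'(-3/2) = -7, x_2 = -3/2 - 1/4 * -7 = 1/4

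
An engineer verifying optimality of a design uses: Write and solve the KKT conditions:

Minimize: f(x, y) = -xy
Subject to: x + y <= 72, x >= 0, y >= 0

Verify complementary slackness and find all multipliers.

Problem: min -xy s.t. x + y <= 72 (multiplier lambda), x >= 0 (mu_x), y >= 0 (mu_y)
KKT stationarity: -y + lambda - mu_x = 0, -x + lambda - mu_y = 0, with lambda, mu_x, mu_y >= 0
Complementary slackness: lambda*(x + y - 72) = 0, mu_x*x = 0, mu_y*y = 0
If lambda = 0: y = -mu_x <= 0 and x = -mu_y <= 0 force x = y = 0 with f = 0; but x = y = 36 is feasible with f = -1296 < 0, so this is not the minimum. Hence lambda > 0 and x + y = 72.
Try x > 0, y > 0 (so mu_x = mu_y = 0): y = lambda, x = lambda => x = y = lambda
x + y = 72 => 2*lambda = 72 => lambda = 36
x* = y* = 36 > 0, consistent with mu_x = mu_y = 0.
(Any feasible point with x = 0 or y = 0 has f = 0 > -1296, so the minimum is not on those boundaries.)
min(-xy) = -1296 (i.e. max xy = 1296)
Multipliers: lambda = 36, mu_x = 0, mu_y = 0
Complementary slackness: lambda*(x + y - 72) = 36*(36 + 36 - 72) = 0, mu_x*x = 0*36 = 0, mu_y*y = 0*36 = 0. Satisfied.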